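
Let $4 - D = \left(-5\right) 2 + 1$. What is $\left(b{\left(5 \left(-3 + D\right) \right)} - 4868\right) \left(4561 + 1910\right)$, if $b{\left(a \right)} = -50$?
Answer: $-31824378$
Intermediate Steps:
$D = 13$ ($D = 4 - \left(\left(-5\right) 2 + 1\right) = 4 - \left(-10 + 1\right) = 4 - -9 = 4 + 9 = 13$)
$\left(b{\left(5 \left(-3 + D\right) \right)} - 4868\right) \left(4561 + 1910\right) = \left(-50 - 4868\right) \left(4561 + 1910\right) = \left(-4918\right) 6471 = -31824378$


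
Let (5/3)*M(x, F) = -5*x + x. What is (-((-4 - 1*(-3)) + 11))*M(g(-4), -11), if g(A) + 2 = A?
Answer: -144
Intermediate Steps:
g(A) = -2 + A
M(x, F) = -12*x/5 (M(x, F) = 3*(-5*x + x)/5 = 3*(-4*x)/5 = -12*x/5)
(-((-4 - 1*(-3)) + 11))*M(g(-4), -11) = (-((-4 - 1*(-3)) + 11))*(-12*(-2 - 4)/5) = (-((-4 + 3) + 11))*(-12/5*(-6)) = -(-1 + 11)*(72/5) = -1*10*(72/5) = -10*72/5 = -144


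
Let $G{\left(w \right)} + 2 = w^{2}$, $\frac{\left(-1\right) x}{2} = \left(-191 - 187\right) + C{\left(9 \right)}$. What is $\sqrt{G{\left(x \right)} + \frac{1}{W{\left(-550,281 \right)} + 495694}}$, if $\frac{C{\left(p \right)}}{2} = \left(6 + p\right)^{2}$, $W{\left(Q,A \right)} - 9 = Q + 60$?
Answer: $\frac{\sqrt{5084721469756059}}{495213} \approx 143.99$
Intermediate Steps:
$W{\left(Q,A \right)} = 69 + Q$ ($W{\left(Q,A \right)} = 9 + \left(Q + 60\right) = 9 + \left(60 + Q\right) = 69 + Q$)
$C{\left(p \right)} = 2 \left(6 + p\right)^{2}$
$x = -144$ ($x = - 2 \left(\left(-191 - 187\right) + 2 \left(6 + 9\right)^{2}\right) = - 2 \left(-378 + 2 \cdot 15^{2}\right) = - 2 \left(-378 + 2 \cdot 225\right) = - 2 \left(-378 + 450\right) = \left(-2\right) 72 = -144$)
$G{\left(w \right)} = -2 + w^{2}$
$\sqrt{G{\left(x \right)} + \frac{1}{W{\left(-550,281 \right)} + 495694}} = \sqrt{\left(-2 + \left(-144\right)^{2}\right) + \frac{1}{\left(69 - 550\right) + 495694}} = \sqrt{\left(-2 + 20736\right) + \frac{1}{-481 + 495694}} = \sqrt{20734 + \frac{1}{495213}} = \sqrt{\frac{10267746343}{495213}} = \frac{\sqrt{5084721469756059}}{495213}$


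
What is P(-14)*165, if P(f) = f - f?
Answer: 0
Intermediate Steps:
P(f) = 0
P(-14)*165 = 0*165 = 0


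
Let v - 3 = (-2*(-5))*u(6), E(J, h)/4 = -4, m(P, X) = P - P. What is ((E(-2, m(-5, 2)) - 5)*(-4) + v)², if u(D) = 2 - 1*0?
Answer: 11449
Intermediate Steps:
u(D) = 2 (u(D) = 2 + 0 = 2)
m(P, X) = 0
E(J, h) = -16 (E(J, h) = 4*(-4) = -16)
v = 23 (v = 3 - 2*(-5)*2 = 3 + 10*2 = 3 + 20 = 23)
((E(-2, m(-5, 2)) - 5)*(-4) + v)² = ((-16 - 5)*(-4) + 23)² = (-21*(-4) + 23)² = (84 + 23)² = 107² = 11449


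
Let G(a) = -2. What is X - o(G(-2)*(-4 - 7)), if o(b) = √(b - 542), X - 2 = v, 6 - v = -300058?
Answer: 300066 - 2*I*√130 ≈ 3.0007e+5 - 22.803*I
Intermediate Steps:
v = 300064 (v = 6 - 1*(-300058) = 6 + 300058 = 300064)
X = 300066 (X = 2 + 300064 = 300066)
o(b) = √(-542 + b)
X - o(G(-2)*(-4 - 7)) = 300066 - √(-542 - 2*(-4 - 7)) = 300066 - √(-542 - 2*(-11)) = 300066 - √(-542 + 22) = 300066 - √(-520) = 300066 - 2*I*√130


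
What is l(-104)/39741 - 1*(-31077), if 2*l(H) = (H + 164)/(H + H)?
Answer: 42814409971/1377688 ≈ 31077.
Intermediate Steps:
l(H) = (164 + H)/(4*H) (l(H) = ((H + 164)/(H + H))/2 = ((164 + H)/((2*H)))/2 = ((164 + H)*(1/(2*H)))/2 = ((164 + H)/(2*H))/2 = (164 + H)/(4*H))
l(-104)/39741 - 1*(-31077) = ((¼)*(164 - 104)/(-104))/39741 - 1*(-31077) = ((¼)*(-1/104)*60)*(1/39741) + 31077 = -15/104*1/39741 + 31077 = -5/1377688 + 31077 = 42814409971/1377688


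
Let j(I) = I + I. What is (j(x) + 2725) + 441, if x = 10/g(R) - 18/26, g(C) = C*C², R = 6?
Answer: 2221625/702 ≈ 3164.7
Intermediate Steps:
g(C) = C³
x = -907/1404 (x = 10/(6³) - 18/26 = 10/216 - 18*1/26 = 10*(1/216) - 9/13 = 5/108 - 9/13 = -907/1404 ≈ -0.64601)
j(I) = 2*I
(j(x) + 2725) + 441 = (2*(-907/1404) + 2725) + 441 = (-907/702 + 2725) + 441 = 1912043/702 + 441 = 2221625/702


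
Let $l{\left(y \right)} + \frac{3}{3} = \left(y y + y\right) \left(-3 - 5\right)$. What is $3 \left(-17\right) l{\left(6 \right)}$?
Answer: $17187$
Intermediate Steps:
$l{\left(y \right)} = -1 - 8 y - 8 y^{2}$ ($l{\left(y \right)} = -1 + \left(y y + y\right) \left(-3 - 5\right) = -1 + \left(y^{2} + y\right) \left(-8\right) = -1 + \left(y + y^{2}\right) \left(-8\right) = -1 - \left(8 y + 8 y^{2}\right) = -1 - 8 y - 8 y^{2}$)
$3 \left(-17\right) l{\left(6 \right)} = 3 \left(-17\right) \left(-1 - 48 - 8 \cdot 6^{2}\right) = - 51 \left(-1 - 48 - 288\right) = \left(-51\right) \left(-337\right) = 17187$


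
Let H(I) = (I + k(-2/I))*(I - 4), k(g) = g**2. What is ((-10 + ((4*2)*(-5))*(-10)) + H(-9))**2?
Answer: 1682230225/6561 ≈ 2.5640e+5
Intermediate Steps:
H(I) = (-4 + I)*(I + 4/I**2) (H(I) = (I + (-2/I)**2)*(I - 4) = (I + 4/I**2)*(-4 + I) = (-4 + I)*(I + 4/I**2))
((-10 + ((4*2)*(-5))*(-10)) + H(-9))**2 = ((-10 + ((4*2)*(-5))*(-10)) + (-16 + 4*(-9) + (-9)**3*(-4 - 9))/(-9)**2)**2 = ((-10 + (8*(-5))*(-10)) + (-16 - 36 - 729*(-13))/81)**2 = ((-10 - 40*(-10)) + (-16 - 36 + 9477)/81)**2 = ((-10 + 400) + (1/81)*9425)**2 = (390 + 9425/81)**2 = (41015/81)**2 = 1682230225/6561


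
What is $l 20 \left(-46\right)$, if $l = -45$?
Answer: $41400$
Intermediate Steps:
$l 20 \left(-46\right) = \left(-45\right) 20 \left(-46\right) = \left(-900\right) \left(-46\right) = 41400$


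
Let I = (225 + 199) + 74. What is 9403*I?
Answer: 4682694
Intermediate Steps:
I = 498 (I = 424 + 74 = 498)
9403*I = 9403*498 = 4682694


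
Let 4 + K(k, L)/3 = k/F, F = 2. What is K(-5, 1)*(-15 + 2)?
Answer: 507/2 ≈ 253.50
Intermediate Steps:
K(k, L) = -12 + 3*k/2 (K(k, L) = -12 + 3*(k/2) = -12 + 3*k/2)
K(-5, 1)*(-15 + 2) = (-12 + (3/2)*(-5))*(-15 + 2) = (-12 - 15/2)*(-13) = -39/2*(-13) = 507/2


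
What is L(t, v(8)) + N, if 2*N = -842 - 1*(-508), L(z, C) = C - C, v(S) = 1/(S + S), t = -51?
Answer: -167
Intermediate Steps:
v(S) = 1/(2*S)
L(z, C) = 0
N = -167 (N = (-842 - 1*(-508))/2 = (-842 + 508)/2 = (½)*(-334) = -167)
L(t, v(8)) + N = 0 - 167 = -167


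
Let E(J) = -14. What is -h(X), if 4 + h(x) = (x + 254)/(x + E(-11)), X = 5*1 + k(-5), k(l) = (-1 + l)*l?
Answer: -205/21 ≈ -9.7619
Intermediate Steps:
k(l) = l*(-1 + l)
X = 35 (X = 5*1 - 5*(-1 - 5) = 5 - 5*(-6) = 5 + 30 = 35)
h(x) = -4 + (254 + x)/(-14 + x) (h(x) = -4 + (x + 254)/(x - 14) = -4 + (254 + x)/(-14 + x))
-h(X) = -(310 - 3*35)/(-14 + 35) = -(310 - 105)/21 = -205/21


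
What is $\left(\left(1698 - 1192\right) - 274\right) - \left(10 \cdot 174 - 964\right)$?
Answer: $-544$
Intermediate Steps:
$\left(\left(1698 - 1192\right) - 274\right) - \left(10 \cdot 174 - 964\right) = \left(506 - 274\right) - \left(1740 - 964\right) = 232 - 776 = -544$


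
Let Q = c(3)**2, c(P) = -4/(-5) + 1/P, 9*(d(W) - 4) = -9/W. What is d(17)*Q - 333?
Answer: -73786/225 ≈ -327.94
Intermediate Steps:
d(W) = 4 - 1/W (d(W) = 4 + (-9/W)/9 = 4 - 1/W)
c(P) = 4/5 + 1/P (c(P) = -4*(-1/5) + 1/P = 4/5 + 1/P)
Q = 289/225 (Q = (4/5 + 1/3)**2 = (17/15)**2 = 289/225 ≈ 1.2844)
d(17)*Q - 333 = (4 - 1/17)*(289/225) - 333 = (67/17)*(289/225) - 333 = 1139/225 - 333 = -73786/225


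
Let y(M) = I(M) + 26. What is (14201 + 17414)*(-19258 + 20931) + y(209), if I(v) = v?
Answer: 52892130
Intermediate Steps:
y(M) = 26 + M (y(M) = M + 26 = 26 + M)
(14201 + 17414)*(-19258 + 20931) + y(209) = (14201 + 17414)*(-19258 + 20931) + (26 + 209) = 31615*1673 + 235 = 52891895 + 235 = 52892130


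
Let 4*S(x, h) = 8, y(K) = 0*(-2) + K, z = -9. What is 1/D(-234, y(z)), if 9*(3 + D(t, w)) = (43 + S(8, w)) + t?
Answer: -1/24 ≈ -0.041667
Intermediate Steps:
y(K) = K (y(K) = 0 + K = K)
S(x, h) = 2 (S(x, h) = (¼)*8 = 2)
D(t, w) = 2 + t/9 (D(t, w) = -3 + ((43 + 2) + t)/9 = -3 + (45 + t)/9 = -3 + (5 + t/9) = 2 + t/9)
1/D(-234, y(z)) = 1/(2 + (⅑)*(-234)) = 1/(2 - 26) = 1/(-24) = -1/24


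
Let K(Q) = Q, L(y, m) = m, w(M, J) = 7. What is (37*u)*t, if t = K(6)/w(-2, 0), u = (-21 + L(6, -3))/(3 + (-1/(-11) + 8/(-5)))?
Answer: -146520/287 ≈ -510.52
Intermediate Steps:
u = -660/41 (u = (-21 - 3)/(3 + (-1/(-11) + 8/(-5))) = -24/(3 + (-1*(-1/11) + 8*(-1/5))) = -24/(3 + (1/11 - 8/5)) = -24/(3 - 83/55) = -24/82/55 = -24*55/82 = -660/41 ≈ -16.098)
t = 6/7 ≈ 0.85714
(37*u)*t = (37*(-660/41))*(6/7) = -24420/41*6/7 = -146520/287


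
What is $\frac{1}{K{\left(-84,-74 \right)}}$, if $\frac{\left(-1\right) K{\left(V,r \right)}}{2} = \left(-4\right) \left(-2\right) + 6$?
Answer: $- \frac{1}{28} \approx -0.035714$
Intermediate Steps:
$K{\left(V,r \right)} = -28$ ($K{\left(V,r \right)} = - 2 \left(\left(-4\right) \left(-2\right) + 6\right) = - 2 \left(8 + 6\right) = \left(-2\right) 14 = -28$)
$\frac{1}{K{\left(-84,-74 \right)}} = \frac{1}{-28} = - \frac{1}{28}$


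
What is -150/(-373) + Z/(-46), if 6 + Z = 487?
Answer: -172513/17158 ≈ -10.054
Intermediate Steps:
Z = 481 (Z = -6 + 487 = 481)
-150/(-373) + Z/(-46) = -150/(-373) + 481/(-46) = -150*(-1/373) + 481*(-1/46) = 150/373 - 481/46 = -172513/17158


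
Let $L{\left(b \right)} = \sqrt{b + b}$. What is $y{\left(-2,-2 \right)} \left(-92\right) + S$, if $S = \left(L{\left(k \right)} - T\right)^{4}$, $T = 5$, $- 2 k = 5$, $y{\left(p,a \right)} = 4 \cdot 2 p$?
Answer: $1372 - 400 i \sqrt{5} \approx 1372.0 - 894.43 i$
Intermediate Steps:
$y{\left(p,a \right)} = 8 p$
$k = - \frac{5}{2}$ ($k = \left(- \frac{1}{2}\right) 5 = - \frac{5}{2} \approx -2.5$)
$L{\left(b \right)} = \sqrt{2} \sqrt{b}$ ($L{\left(b \right)} = \sqrt{2 b} = \sqrt{2} \sqrt{b}$)
$S = \left(-5 + i \sqrt{5}\right)^{4}$ ($S = \left(\sqrt{2} \sqrt{- \frac{5}{2}} - 5\right)^{4} = \left(\sqrt{2} \frac{i \sqrt{10}}{2} - 5\right)^{4} = \left(i \sqrt{5} - 5\right)^{4} = \left(-5 + i \sqrt{5}\right)^{4} \approx -100.0 - 894.43 i$)
$y{\left(-2,-2 \right)} \left(-92\right) + S = 8 \left(-2\right) \left(-92\right) + \left(5 - i \sqrt{5}\right)^{4} = \left(-16\right) \left(-92\right) + \left(5 - i \sqrt{5}\right)^{4} = 1472 + \left(5 - i \sqrt{5}\right)^{4}$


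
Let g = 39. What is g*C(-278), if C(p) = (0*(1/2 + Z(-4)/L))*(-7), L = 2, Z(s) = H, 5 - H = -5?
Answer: 0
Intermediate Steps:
H = 10 (H = 5 - 1*(-5) = 5 + 5 = 10)
Z(s) = 10
C(p) = 0 (C(p) = (0*(1/2 + 10/2))*(-7) = (0*(1*(½) + 10*(½)))*(-7) = (0*(½ + 5))*(-7) = (0*(11/2))*(-7) = 0*(-7) = 0)
g*C(-278) = 39*0 = 0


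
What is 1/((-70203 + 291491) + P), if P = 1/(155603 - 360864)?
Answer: 205261/45421796167 ≈ 4.5190e-6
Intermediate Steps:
P = -1/205261 (P = 1/(-205261) = -1/205261 ≈ -4.8718e-6)
1/((-70203 + 291491) + P) = 1/((-70203 + 291491) - 1/205261) = 1/(221288 - 1/205261) = 1/(45421796167/205261) = 205261/45421796167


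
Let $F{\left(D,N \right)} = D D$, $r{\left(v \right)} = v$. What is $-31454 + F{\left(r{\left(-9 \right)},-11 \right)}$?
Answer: $-31373$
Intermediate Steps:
$F{\left(D,N \right)} = D^{2}$
$-31454 + F{\left(r{\left(-9 \right)},-11 \right)} = -31454 + \left(-9\right)^{2} = -31454 + 81 = -31373$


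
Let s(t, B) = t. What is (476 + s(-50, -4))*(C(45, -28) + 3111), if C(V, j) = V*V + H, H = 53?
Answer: 2210514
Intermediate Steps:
C(V, j) = 53 + V² (C(V, j) = V*V + 53 = V² + 53 = 53 + V²)
(476 + s(-50, -4))*(C(45, -28) + 3111) = (476 - 50)*((53 + 45²) + 3111) = 426*((53 + 2025) + 3111) = 426*(2078 + 3111) = 426*5189 = 2210514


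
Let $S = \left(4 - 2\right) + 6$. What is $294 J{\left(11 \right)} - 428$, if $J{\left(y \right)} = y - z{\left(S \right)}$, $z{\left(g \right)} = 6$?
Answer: $1042$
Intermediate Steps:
$S = 8$ ($S = 2 + 6 = 8$)
$J{\left(y \right)} = -6 + y$ ($J{\left(y \right)} = y - 6 = -6 + y$)
$294 J{\left(11 \right)} - 428 = 294 \left(-6 + 11\right) - 428 = 294 \cdot 5 - 428 = 1470 - 428 = 1042$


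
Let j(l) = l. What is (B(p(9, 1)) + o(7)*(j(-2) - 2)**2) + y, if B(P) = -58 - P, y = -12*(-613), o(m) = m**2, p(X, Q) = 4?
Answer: 8078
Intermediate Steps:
y = 7356
(B(p(9, 1)) + o(7)*(j(-2) - 2)**2) + y = ((-58 - 1*4) + 7**2*(-2 - 2)**2) + 7356 = ((-58 - 4) + 49*(-4)**2) + 7356 = (-62 + 49*16) + 7356 = (-62 + 784) + 7356 = 722 + 7356 = 8078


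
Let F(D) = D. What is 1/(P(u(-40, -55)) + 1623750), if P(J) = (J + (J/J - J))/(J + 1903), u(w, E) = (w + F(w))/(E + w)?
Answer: 36173/58735908769 ≈ 6.1586e-7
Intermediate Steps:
u(w, E) = 2*w/(E + w) (u(w, E) = (w + w)/(E + w) = (2*w)/(E + w) = 2*w/(E + w))
P(J) = 1/(1903 + J) (P(J) = (J + (1 - J))/(1903 + J) = 1/(1903 + J))
1/(P(u(-40, -55)) + 1623750) = 1/(1/(1903 + 2*(-40)/(-55 - 40)) + 1623750) = 1/(1/(1903 + 2*(-40)/(-95)) + 1623750) = 1/(1/(1903 + 2*(-40)*(-1/95)) + 1623750) = 1/(1/(1903 + 16/19) + 1623750) = 1/(1/(36173/19) + 1623750) = 1/(19/36173 + 1623750) = 1/(58735908769/36173) = 36173/58735908769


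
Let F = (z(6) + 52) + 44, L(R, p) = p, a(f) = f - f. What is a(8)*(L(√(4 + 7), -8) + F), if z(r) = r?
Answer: 0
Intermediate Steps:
a(f) = 0
F = 102 (F = (6 + 52) + 44 = 58 + 44 = 102)
a(8)*(L(√(4 + 7), -8) + F) = 0*(-8 + 102) = 0*94 = 0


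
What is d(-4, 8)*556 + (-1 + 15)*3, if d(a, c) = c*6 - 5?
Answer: 23950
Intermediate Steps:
d(a, c) = -5 + 6*c (d(a, c) = 6*c - 5 = -5 + 6*c)
d(-4, 8)*556 + (-1 + 15)*3 = (-5 + 6*8)*556 + (-1 + 15)*3 = (-5 + 48)*556 + 14*3 = 43*556 + 42 = 23908 + 42 = 23950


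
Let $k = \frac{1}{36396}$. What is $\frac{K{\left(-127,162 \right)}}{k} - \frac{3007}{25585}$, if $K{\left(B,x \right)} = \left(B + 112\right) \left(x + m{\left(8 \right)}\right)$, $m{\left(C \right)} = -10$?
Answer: $- \frac{2123116987807}{25585} \approx -8.2983 \cdot 10^{7}$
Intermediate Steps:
$K{\left(B,x \right)} = \left(-10 + x\right) \left(112 + B\right)$ ($K{\left(B,x \right)} = \left(B + 112\right) \left(x - 10\right) = \left(112 + B\right) \left(-10 + x\right) = \left(-10 + x\right) \left(112 + B\right)$)
$k = \frac{1}{36396} \approx 2.7476 \cdot 10^{-5}$
$\frac{K{\left(-127,162 \right)}}{k} - \frac{3007}{25585} = \left(-1120 - -1270 + 112 \cdot 162 - 20574\right) \frac{1}{\frac{1}{36396}} - \frac{3007}{25585} = \left(-1120 + 1270 + 18144 - 20574\right) 36396 - \frac{3007}{25585} = \left(-2280\right) 36396 - \frac{3007}{25585} = -82982880 - \frac{3007}{25585} = - \frac{2123116987807}{25585}$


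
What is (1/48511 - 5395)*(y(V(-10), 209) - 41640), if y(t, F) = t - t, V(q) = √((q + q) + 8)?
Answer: 10897889384160/48511 ≈ 2.2465e+8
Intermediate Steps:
V(q) = √(8 + 2*q) (V(q) = √(2*q + 8) = √(8 + 2*q))
y(t, F) = 0
(1/48511 - 5395)*(y(V(-10), 209) - 41640) = (1/48511 - 5395)*(0 - 41640) = (1/48511 - 5395)*(-41640) = -261716844/48511*(-41640) = 10897889384160/48511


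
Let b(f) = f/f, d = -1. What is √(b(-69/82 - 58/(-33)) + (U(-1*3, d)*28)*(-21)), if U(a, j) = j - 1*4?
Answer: √2941 ≈ 54.231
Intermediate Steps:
U(a, j) = -4 + j (U(a, j) = j - 4 = -4 + j)
b(f) = 1
√(b(-69/82 - 58/(-33)) + (U(-1*3, d)*28)*(-21)) = √(1 + ((-4 - 1)*28)*(-21)) = √(1 - 5*28*(-21)) = √(1 - 140*(-21)) = √(1 + 2940) = √2941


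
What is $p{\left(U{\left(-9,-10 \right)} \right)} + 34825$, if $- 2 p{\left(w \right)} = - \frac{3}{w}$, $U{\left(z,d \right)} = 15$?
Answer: $\frac{348251}{10} \approx 34825.0$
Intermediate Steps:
$p{\left(w \right)} = \frac{3}{2 w}$ ($p{\left(w \right)} = - \frac{\left(-3\right) \frac{1}{w}}{2} = \frac{3}{2 w}$)
$p{\left(U{\left(-9,-10 \right)} \right)} + 34825 = \frac{3}{2 \cdot 15} + 34825 = \frac{3}{2} \cdot \frac{1}{15} + 34825 = \frac{1}{10} + 34825 = \frac{348251}{10}$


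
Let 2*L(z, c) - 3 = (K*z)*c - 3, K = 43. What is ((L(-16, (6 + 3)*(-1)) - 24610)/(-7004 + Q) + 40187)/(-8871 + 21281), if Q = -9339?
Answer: 131359531/40563326 ≈ 3.2384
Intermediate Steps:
L(z, c) = 43*c*z/2 (L(z, c) = 3/2 + ((43*z)*c - 3)/2 = 3/2 + (43*c*z - 3)/2 = 3/2 + (-3 + 43*c*z)/2 = 3/2 + (-3/2 + 43*c*z/2) = 43*c*z/2)
((L(-16, (6 + 3)*(-1)) - 24610)/(-7004 + Q) + 40187)/(-8871 + 21281) = (((43/2)*((6 + 3)*(-1))*(-16) - 24610)/(-7004 - 9339) + 40187)/(-8871 + 21281) = (((43/2)*(9*(-1))*(-16) - 24610)/(-16343) + 40187)/12410 = (((43/2)*(-9)*(-16) - 24610)*(-1/16343) + 40187)*(1/12410) = ((3096 - 24610)*(-1/16343) + 40187)*(1/12410) = (-21514*(-1/16343) + 40187)*(1/12410) = (21514/16343 + 40187)*(1/12410) = (656797655/16343)*(1/12410) = 131359531/40563326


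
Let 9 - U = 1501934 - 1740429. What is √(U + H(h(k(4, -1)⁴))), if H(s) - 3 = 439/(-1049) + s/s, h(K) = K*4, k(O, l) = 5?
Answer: √262453981197/1049 ≈ 488.37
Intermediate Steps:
h(K) = 4*K
H(s) = 3757/1049 (H(s) = 3 + (439/(-1049) + s/s) = 3 + (439*(-1/1049) + 1) = 3 + (-439/1049 + 1) = 3 + 610/1049 = 3757/1049)
U = 238504 (U = 9 - (1501934 - 1740429) = 9 - 1*(-238495) = 9 + 238495 = 238504)
√(U + H(h(k(4, -1)⁴))) = √(238504 + 3757/1049) = √(250194453/1049) = √262453981197/1049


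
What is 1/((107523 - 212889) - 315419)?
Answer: -1/420785 ≈ -2.3765e-6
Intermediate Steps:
1/((107523 - 212889) - 315419) = 1/(-105366 - 315419) = 1/(-420785) = -1/420785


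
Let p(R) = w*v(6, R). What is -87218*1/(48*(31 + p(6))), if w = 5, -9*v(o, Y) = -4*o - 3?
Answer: -43609/1104 ≈ -39.501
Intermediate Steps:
v(o, Y) = ⅓ + 4*o/9 (v(o, Y) = -(-4*o - 3)/9 = -(-3 - 4*o)/9 = ⅓ + 4*o/9)
p(R) = 15 (p(R) = 5*(⅓ + (4/9)*6) = 5*(⅓ + 8/3) = 5*3 = 15)
-87218*1/(48*(31 + p(6))) = -87218*1/(48*(31 + 15)) = -87218/(48*46) = -87218/2208 = -87218*1/2208 = -43609/1104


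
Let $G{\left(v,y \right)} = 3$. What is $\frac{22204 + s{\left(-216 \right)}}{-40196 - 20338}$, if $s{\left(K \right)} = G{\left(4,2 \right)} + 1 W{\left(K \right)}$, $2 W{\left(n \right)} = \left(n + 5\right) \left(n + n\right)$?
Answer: $- \frac{67783}{60534} \approx -1.1198$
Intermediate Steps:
$W{\left(n \right)} = n \left(5 + n\right)$ ($W{\left(n \right)} = \frac{\left(n + 5\right) \left(n + n\right)}{2} = \frac{\left(5 + n\right) 2 n}{2} = \frac{2 n \left(5 + n\right)}{2} = n \left(5 + n\right)$)
$s{\left(K \right)} = 3 + K \left(5 + K\right)$ ($s{\left(K \right)} = 3 + 1 K \left(5 + K\right) = 3 + K \left(5 + K\right)$)
$\frac{22204 + s{\left(-216 \right)}}{-40196 - 20338} = \frac{22204 - \left(-3 + 216 \left(5 - 216\right)\right)}{-40196 - 20338} = \frac{22204 + \left(3 - -45576\right)}{-60534} = \left(22204 + \left(3 + 45576\right)\right) \left(- \frac{1}{60534}\right) = \left(22204 + 45579\right) \left(- \frac{1}{60534}\right) = 67783 \left(- \frac{1}{60534}\right) = - \frac{67783}{60534}$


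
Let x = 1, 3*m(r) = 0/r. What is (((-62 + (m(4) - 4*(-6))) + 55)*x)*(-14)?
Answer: -238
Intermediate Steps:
m(r) = 0 (m(r) = (0/r)/3 = (⅓)*0 = 0)
(((-62 + (m(4) - 4*(-6))) + 55)*x)*(-14) = (((-62 + (0 - 4*(-6))) + 55)*1)*(-14) = (((-62 + (0 + 24)) + 55)*1)*(-14) = (((-62 + 24) + 55)*1)*(-14) = ((-38 + 55)*1)*(-14) = (17*1)*(-14) = 17*(-14) = -238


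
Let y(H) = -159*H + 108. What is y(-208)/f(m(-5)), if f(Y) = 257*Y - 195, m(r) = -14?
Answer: -33180/3793 ≈ -8.7477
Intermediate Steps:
y(H) = 108 - 159*H
f(Y) = -195 + 257*Y
y(-208)/f(m(-5)) = (108 - 159*(-208))/(-195 + 257*(-14)) = (108 + 33072)/(-195 - 3598) = 33180/(-3793) = 33180*(-1/3793) = -33180/3793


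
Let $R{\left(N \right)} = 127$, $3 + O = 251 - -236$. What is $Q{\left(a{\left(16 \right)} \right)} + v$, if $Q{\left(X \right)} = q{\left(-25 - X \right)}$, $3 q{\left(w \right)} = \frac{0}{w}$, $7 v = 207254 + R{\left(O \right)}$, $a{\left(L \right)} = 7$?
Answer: $\frac{207381}{7} \approx 29626.0$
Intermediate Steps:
$O = 484$ ($O = -3 + \left(251 - -236\right) = -3 + \left(251 + 236\right) = -3 + 487 = 484$)
$v = \frac{207381}{7}$ ($v = \frac{207254 + 127}{7} = \frac{1}{7} \cdot 207381 = \frac{207381}{7} \approx 29626.0$)
$q{\left(w \right)} = 0$ ($q{\left(w \right)} = \frac{0 \frac{1}{w}}{3} = \frac{1}{3} \cdot 0 = 0$)
$Q{\left(X \right)} = 0$
$Q{\left(a{\left(16 \right)} \right)} + v = 0 + \frac{207381}{7} = \frac{207381}{7}$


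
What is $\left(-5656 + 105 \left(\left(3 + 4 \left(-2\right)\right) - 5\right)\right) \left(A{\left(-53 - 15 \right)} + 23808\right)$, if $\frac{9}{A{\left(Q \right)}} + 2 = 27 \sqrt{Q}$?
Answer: $- \frac{1978781986335}{12394} + \frac{814779 i \sqrt{17}}{12394} \approx -1.5966 \cdot 10^{8} + 271.05 i$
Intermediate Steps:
$A{\left(Q \right)} = \frac{9}{-2 + 27 \sqrt{Q}}$
$\left(-5656 + 105 \left(\left(3 + 4 \left(-2\right)\right) - 5\right)\right) \left(A{\left(-53 - 15 \right)} + 23808\right) = \left(-5656 + 105 \left(\left(3 + 4 \left(-2\right)\right) - 5\right)\right) \left(\frac{9}{-2 + 27 \sqrt{-53 - 15}} + 23808\right) = \left(-5656 + 105 \left(\left(3 - 8\right) - 5\right)\right) \left(\frac{9}{-2 + 27 \sqrt{-53 - 15}} + 23808\right) = \left(-5656 + 105 \left(-5 - 5\right)\right) \left(\frac{9}{-2 + 27 \sqrt{-68}} + 23808\right) = \left(-5656 + 105 \left(-10\right)\right) \left(\frac{9}{-2 + 27 \cdot 2 i \sqrt{17}} + 23808\right) = \left(-5656 - 1050\right) \left(\frac{9}{-2 + 54 i \sqrt{17}} + 23808\right) = - 6706 \left(23808 + \frac{9}{-2 + 54 i \sqrt{17}}\right) = -159656448 - \frac{60354}{-2 + 54 i \sqrt{17}}$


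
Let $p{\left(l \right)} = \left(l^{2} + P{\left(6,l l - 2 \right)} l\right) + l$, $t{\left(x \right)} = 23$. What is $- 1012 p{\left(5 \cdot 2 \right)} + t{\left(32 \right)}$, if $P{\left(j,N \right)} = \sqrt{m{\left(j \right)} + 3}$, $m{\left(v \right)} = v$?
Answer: $-141657$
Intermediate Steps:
$P{\left(j,N \right)} = \sqrt{3 + j}$ ($P{\left(j,N \right)} = \sqrt{j + 3} = \sqrt{3 + j}$)
$p{\left(l \right)} = l^{2} + 4 l$ ($p{\left(l \right)} = \left(l^{2} + \sqrt{3 + 6} l\right) + l = \left(l^{2} + \sqrt{9} l\right) + l = \left(l^{2} + 3 l\right) + l = l^{2} + 4 l$)
$- 1012 p{\left(5 \cdot 2 \right)} + t{\left(32 \right)} = - 1012 \cdot 5 \cdot 2 \left(4 + 5 \cdot 2\right) + 23 = - 1012 \cdot 10 \left(4 + 10\right) + 23 = - 1012 \cdot 10 \cdot 14 + 23 = \left(-1012\right) 140 + 23 = -141680 + 23 = -141657$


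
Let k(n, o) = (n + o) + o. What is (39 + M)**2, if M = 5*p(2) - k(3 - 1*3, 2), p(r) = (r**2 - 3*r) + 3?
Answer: 1600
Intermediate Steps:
k(n, o) = n + 2*o
p(r) = 3 + r**2 - 3*r
M = 1 (M = 5*(3 + 2**2 - 3*2) - ((3 - 1*3) + 2*2) = 5*(3 + 4 - 6) - ((3 - 3) + 4) = 5*1 - (0 + 4) = 5 - 1*4 = 5 - 4 = 1)
(39 + M)**2 = (39 + 1)**2 = 40**2 = 1600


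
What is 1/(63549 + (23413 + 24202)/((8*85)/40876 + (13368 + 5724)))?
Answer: 195101318/12398980235267 ≈ 1.5735e-5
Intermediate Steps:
1/(63549 + (23413 + 24202)/((8*85)/40876 + (13368 + 5724))) = 1/(63549 + 47615/(680*(1/40876) + 19092)) = 1/(63549 + 47615/(170/10219 + 19092)) = 1/(63549 + 47615/(195101318/10219)) = 1/(63549 + 47615*(10219/195101318)) = 1/(63549 + 486577685/195101318) = 1/(12398980235267/195101318) = 195101318/12398980235267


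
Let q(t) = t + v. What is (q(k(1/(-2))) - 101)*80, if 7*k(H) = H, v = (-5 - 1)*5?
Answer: -73400/7 ≈ -10486.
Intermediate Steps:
v = -30 (v = -6*5 = -30)
k(H) = H/7
q(t) = -30 + t (q(t) = t - 30 = -30 + t)
(q(k(1/(-2))) - 101)*80 = ((-30 + (1/7)/(-2)) - 101)*80 = ((-30 + (1/7)*(-1/2)) - 101)*80 = ((-30 - 1/14) - 101)*80 = (-421/14 - 101)*80 = -1835/14*80 = -73400/7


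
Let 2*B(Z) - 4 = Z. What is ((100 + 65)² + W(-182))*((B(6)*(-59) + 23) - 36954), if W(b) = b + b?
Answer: -999927586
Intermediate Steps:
B(Z) = 2 + Z/2
W(b) = 2*b
((100 + 65)² + W(-182))*((B(6)*(-59) + 23) - 36954) = ((100 + 65)² + 2*(-182))*(((2 + (½)*6)*(-59) + 23) - 36954) = (165² - 364)*(((2 + 3)*(-59) + 23) - 36954) = (27225 - 364)*((5*(-59) + 23) - 36954) = 26861*((-295 + 23) - 36954) = 26861*(-272 - 36954) = 26861*(-37226) = -999927586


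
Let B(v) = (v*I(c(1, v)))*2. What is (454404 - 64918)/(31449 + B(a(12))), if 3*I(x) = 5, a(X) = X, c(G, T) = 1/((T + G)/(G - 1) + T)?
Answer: 389486/31489 ≈ 12.369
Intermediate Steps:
c(G, T) = 1/(T + (G + T)/(-1 + G)) (c(G, T) = 1/((G + T)/(-1 + G) + T) = 1/(T + (G + T)/(-1 + G)))
I(x) = 5/3 (I(x) = (1/3)*5 = 5/3)
B(v) = 10*v/3 (B(v) = (v*(5/3))*2 = (5*v/3)*2 = 10*v/3)
(454404 - 64918)/(31449 + B(a(12))) = (454404 - 64918)/(31449 + (10/3)*12) = 389486/(31449 + 40) = 389486/31489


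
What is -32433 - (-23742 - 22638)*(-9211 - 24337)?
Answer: -1555988673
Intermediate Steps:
-32433 - (-23742 - 22638)*(-9211 - 24337) = -32433 - (-46380)*(-33548) = -32433 - 1*1555956240 = -32433 - 1555956240 = -1555988673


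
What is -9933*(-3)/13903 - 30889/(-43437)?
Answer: 1723828930/603904611 ≈ 2.8545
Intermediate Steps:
-9933*(-3)/13903 - 30889/(-43437) = 29799*(1/13903) - 30889*(-1/43437) = 29799/13903 + 30889/43437 = 1723828930/603904611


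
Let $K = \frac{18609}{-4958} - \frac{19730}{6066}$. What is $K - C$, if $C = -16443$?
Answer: $\frac{247158135235}{15037614} \approx 16436.0$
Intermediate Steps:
$K = - \frac{105351767}{15037614}$ ($K = 18609 \left(- \frac{1}{4958}\right) - \frac{9865}{3033} = - \frac{18609}{4958} - \frac{9865}{3033} = - \frac{105351767}{15037614} \approx -7.0059$)
$K - C = - \frac{105351767}{15037614} - -16443 = - \frac{105351767}{15037614} + 16443 = \frac{247158135235}{15037614}$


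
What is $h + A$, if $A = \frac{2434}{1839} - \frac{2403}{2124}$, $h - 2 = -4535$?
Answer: $- \frac{1967256721}{434004} \approx -4532.8$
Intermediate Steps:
$h = -4533$ ($h = 2 - 4535 = -4533$)
$A = \frac{83411}{434004}$ ($A = 2434 \cdot \frac{1}{1839} - \frac{267}{236} = \frac{2434}{1839} - \frac{267}{236} = \frac{83411}{434004} \approx 0.19219$)
$h + A = -4533 + \frac{83411}{434004} = - \frac{1967256721}{434004}$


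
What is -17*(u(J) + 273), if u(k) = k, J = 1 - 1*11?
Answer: -4471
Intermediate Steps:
J = -10 (J = 1 - 11 = -10)
-17*(u(J) + 273) = -17*(-10 + 273) = -17*263 = -4471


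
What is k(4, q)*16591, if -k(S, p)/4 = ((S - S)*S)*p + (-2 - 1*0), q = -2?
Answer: 132728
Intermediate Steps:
k(S, p) = 8 (k(S, p) = -4*(((S - S)*S)*p + (-2 - 1*0)) = -4*((0*S)*p + (-2 + 0)) = -4*(0*p - 2) = -4*(0 - 2) = -4*(-2) = 8)
k(4, q)*16591 = 8*16591 = 132728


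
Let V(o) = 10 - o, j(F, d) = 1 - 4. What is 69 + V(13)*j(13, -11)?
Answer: 78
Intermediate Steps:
j(F, d) = -3
69 + V(13)*j(13, -11) = 69 + (10 - 1*13)*(-3) = 69 + (10 - 13)*(-3) = 69 - 3*(-3) = 69 + 9 = 78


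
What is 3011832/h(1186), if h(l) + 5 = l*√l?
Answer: 5019720/556074277 + 1190677584*√1186/556074277 ≈ 73.749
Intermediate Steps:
h(l) = -5 + l^(3/2) (h(l) = -5 + l*√l = -5 + l^(3/2))
3011832/h(1186) = 3011832/(-5 + 1186^(3/2)) = 3011832/(-5 + 1186*√1186)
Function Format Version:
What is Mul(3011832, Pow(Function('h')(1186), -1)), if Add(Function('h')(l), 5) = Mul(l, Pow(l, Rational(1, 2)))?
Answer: Add(Rational(5019720, 556074277), Mul(Rational(1190677584, 556074277), Pow(1186, Rational(1, 2)))) ≈ 73.749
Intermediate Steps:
Function('h')(l) = Add(-5, Pow(l, Rational(3, 2))) (Function('h')(l) = Add(-5, Mul(l, Pow(l, Rational(1, 2)))) = Add(-5, Pow(l, Rational(3, 2))))
Mul(3011832, Pow(Function('h')(1186), -1)) = Mul(3011832, Pow(Add(-5, Pow(1186, Rational(3, 2))), -1)) = Mul(3011832, Pow(Add(-5, Mul(1186, Pow(1186, Rational(1, 2)))), -1))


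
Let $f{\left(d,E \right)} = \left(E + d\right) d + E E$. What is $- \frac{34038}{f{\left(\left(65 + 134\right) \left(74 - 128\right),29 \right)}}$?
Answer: $- \frac{34038}{115165723} \approx -0.00029556$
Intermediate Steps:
$f{\left(d,E \right)} = E^{2} + d \left(E + d\right)$ ($f{\left(d,E \right)} = d \left(E + d\right) + E^{2} = E^{2} + d \left(E + d\right)$)
$- \frac{34038}{f{\left(\left(65 + 134\right) \left(74 - 128\right),29 \right)}} = - \frac{34038}{29^{2} + \left(\left(65 + 134\right) \left(74 - 128\right)\right)^{2} + 29 \left(65 + 134\right) \left(74 - 128\right)} = - \frac{34038}{841 + \left(199 \left(-54\right)\right)^{2} + 29 \cdot 199 \left(-54\right)} = - \frac{34038}{841 + \left(-10746\right)^{2} + 29 \left(-10746\right)} = - \frac{34038}{841 + 115476516 - 311634} = - \frac{34038}{115165723}$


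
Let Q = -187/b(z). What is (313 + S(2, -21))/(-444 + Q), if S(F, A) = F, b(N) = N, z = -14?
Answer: -4410/6029 ≈ -0.73146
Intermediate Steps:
Q = 187/14 (Q = -187/(-14) = -187*(-1/14) = 187/14 ≈ 13.357)
(313 + S(2, -21))/(-444 + Q) = (313 + 2)/(-444 + 187/14) = 315/(-6029/14) = 315*(-14/6029) = -4410/6029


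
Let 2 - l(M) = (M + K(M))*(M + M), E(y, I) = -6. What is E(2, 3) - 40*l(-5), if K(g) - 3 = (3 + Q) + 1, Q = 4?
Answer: -2486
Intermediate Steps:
K(g) = 11 (K(g) = 3 + ((3 + 4) + 1) = 3 + (7 + 1) = 3 + 8 = 11)
l(M) = 2 - 2*M*(11 + M) (l(M) = 2 - (M + 11)*(M + M) = 2 - (11 + M)*2*M = 2 - 2*M*(11 + M))
E(2, 3) - 40*l(-5) = -6 - 40*(2 - 22*(-5) - 2*(-5)²) = -6 - 40*(2 + 110 - 2*25) = -6 - 40*(2 + 110 - 50) = -6 - 40*62 = -6 - 2480 = -2486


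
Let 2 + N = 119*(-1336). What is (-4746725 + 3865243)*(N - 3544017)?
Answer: 3264130490446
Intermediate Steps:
N = -158986 (N = -2 + 119*(-1336) = -2 - 158984 = -158986)
(-4746725 + 3865243)*(N - 3544017) = (-4746725 + 3865243)*(-158986 - 3544017) = -881482*(-3703003) = 3264130490446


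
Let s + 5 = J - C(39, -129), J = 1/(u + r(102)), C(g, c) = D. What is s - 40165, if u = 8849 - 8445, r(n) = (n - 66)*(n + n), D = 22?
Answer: -311407615/7748 ≈ -40192.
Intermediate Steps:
r(n) = 2*n*(-66 + n) (r(n) = (-66 + n)*(2*n) = 2*n*(-66 + n))
C(g, c) = 22
u = 404
J = 1/7748 (J = 1/(404 + 2*102*(-66 + 102)) = 1/(404 + 2*102*36) = 1/(404 + 7344) = 1/7748 ≈ 0.00012907)
s = -209195/7748 (s = -5 + (1/7748 - 1*22) = -5 + (1/7748 - 22) = -5 - 170455/7748 = -209195/7748 ≈ -27.000)
s - 40165 = -209195/7748 - 40165 = -311407615/7748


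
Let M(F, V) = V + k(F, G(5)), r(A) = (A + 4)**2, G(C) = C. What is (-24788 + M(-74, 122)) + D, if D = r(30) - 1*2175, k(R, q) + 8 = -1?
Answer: -25694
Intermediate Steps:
k(R, q) = -9 (k(R, q) = -8 - 1 = -9)
r(A) = (4 + A)**2
M(F, V) = -9 + V (M(F, V) = V - 9 = -9 + V)
D = -1019 (D = (4 + 30)**2 - 1*2175 = 34**2 - 2175 = 1156 - 2175 = -1019)
(-24788 + M(-74, 122)) + D = (-24788 + (-9 + 122)) - 1019 = (-24788 + 113) - 1019 = -24675 - 1019 = -25694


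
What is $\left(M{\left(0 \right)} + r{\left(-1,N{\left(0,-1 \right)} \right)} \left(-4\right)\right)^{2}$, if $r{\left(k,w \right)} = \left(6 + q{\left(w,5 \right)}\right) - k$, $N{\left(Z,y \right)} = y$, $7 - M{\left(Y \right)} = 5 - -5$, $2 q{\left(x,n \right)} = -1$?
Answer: $841$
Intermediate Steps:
$q{\left(x,n \right)} = - \frac{1}{2}$ ($q{\left(x,n \right)} = \frac{1}{2} \left(-1\right) = - \frac{1}{2}$)
$M{\left(Y \right)} = -3$ ($M{\left(Y \right)} = 7 - \left(5 - -5\right) = 7 - \left(5 + 5\right) = 7 - 10 = -3$)
$r{\left(k,w \right)} = \frac{11}{2} - k$ ($r{\left(k,w \right)} = \left(6 - \frac{1}{2}\right) - k = \frac{11}{2} - k$)
$\left(M{\left(0 \right)} + r{\left(-1,N{\left(0,-1 \right)} \right)} \left(-4\right)\right)^{2} = \left(-3 + \left(\frac{11}{2} - -1\right) \left(-4\right)\right)^{2} = \left(-3 + \left(\frac{11}{2} + 1\right) \left(-4\right)\right)^{2} = \left(-3 + \frac{13}{2} \left(-4\right)\right)^{2} = \left(-3 - 26\right)^{2} = \left(-29\right)^{2} = 841$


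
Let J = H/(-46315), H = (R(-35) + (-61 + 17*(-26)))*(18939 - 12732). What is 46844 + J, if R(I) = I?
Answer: 2172919226/46315 ≈ 46916.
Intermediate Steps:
H = -3339366 (H = (-35 + (-61 + 17*(-26)))*(18939 - 12732) = (-35 + (-61 - 442))*6207 = (-35 - 503)*6207 = -538*6207 = -3339366)
J = 3339366/46315 (J = -3339366/(-46315) = -3339366*(-1/46315) = 3339366/46315 ≈ 72.101)
46844 + J = 46844 + 3339366/46315 = 2172919226/46315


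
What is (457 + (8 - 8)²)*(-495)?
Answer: -226215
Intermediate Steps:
(457 + (8 - 8)²)*(-495) = (457 + 0²)*(-495) = (457 + 0)*(-495) = 457*(-495) = -226215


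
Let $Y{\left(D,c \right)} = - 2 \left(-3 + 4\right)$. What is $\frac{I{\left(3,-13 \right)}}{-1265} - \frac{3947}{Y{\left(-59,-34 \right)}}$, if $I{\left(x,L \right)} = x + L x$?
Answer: $\frac{4993027}{2530} \approx 1973.5$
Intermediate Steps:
$Y{\left(D,c \right)} = -2$ ($Y{\left(D,c \right)} = \left(-2\right) 1 = -2$)
$\frac{I{\left(3,-13 \right)}}{-1265} - \frac{3947}{Y{\left(-59,-34 \right)}} = \frac{3 \left(1 - 13\right)}{-1265} - \frac{3947}{-2} = 3 \left(-12\right) \left(- \frac{1}{1265}\right) - - \frac{3947}{2} = \left(-36\right) \left(- \frac{1}{1265}\right) + \frac{3947}{2} = \frac{36}{1265} + \frac{3947}{2} = \frac{4993027}{2530}$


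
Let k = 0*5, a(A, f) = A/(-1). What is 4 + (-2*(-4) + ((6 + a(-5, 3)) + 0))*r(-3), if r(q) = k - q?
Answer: 61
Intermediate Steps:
a(A, f) = -A (a(A, f) = A*(-1) = -A)
k = 0
r(q) = -q (r(q) = 0 - q = -q)
4 + (-2*(-4) + ((6 + a(-5, 3)) + 0))*r(-3) = 4 + (-2*(-4) + ((6 - 1*(-5)) + 0))*(-1*(-3)) = 4 + (8 + ((6 + 5) + 0))*3 = 4 + (8 + (11 + 0))*3 = 4 + (8 + 11)*3 = 4 + 19*3 = 4 + 57 = 61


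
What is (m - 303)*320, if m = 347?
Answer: 14080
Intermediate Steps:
(m - 303)*320 = (347 - 303)*320 = 44*320 = 14080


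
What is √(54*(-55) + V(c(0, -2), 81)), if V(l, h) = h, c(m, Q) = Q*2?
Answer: 3*I*√321 ≈ 53.749*I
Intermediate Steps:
c(m, Q) = 2*Q
√(54*(-55) + V(c(0, -2), 81)) = √(54*(-55) + 81) = √(-2970 + 81) = √(-2889) = 3*I*√321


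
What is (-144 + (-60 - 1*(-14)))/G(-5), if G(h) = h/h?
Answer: -190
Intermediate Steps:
G(h) = 1
(-144 + (-60 - 1*(-14)))/G(-5) = (-144 + (-60 - 1*(-14)))/1 = 1*(-144 + (-60 + 14)) = 1*(-144 - 46) = 1*(-190) = -190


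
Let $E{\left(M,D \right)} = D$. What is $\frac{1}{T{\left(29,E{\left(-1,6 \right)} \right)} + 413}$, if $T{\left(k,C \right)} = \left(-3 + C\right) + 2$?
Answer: $\frac{1}{418} \approx 0.0023923$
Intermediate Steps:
$T{\left(k,C \right)} = -1 + C$
$\frac{1}{T{\left(29,E{\left(-1,6 \right)} \right)} + 413} = \frac{1}{\left(-1 + 6\right) + 413} = \frac{1}{5 + 413} = \frac{1}{418}$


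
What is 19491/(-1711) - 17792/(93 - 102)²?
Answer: -32020883/138591 ≈ -231.05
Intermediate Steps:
19491/(-1711) - 17792/(93 - 102)² = 19491*(-1/1711) - 17792/((-9)²) = -19491/1711 - 17792/81 = -32020883/138591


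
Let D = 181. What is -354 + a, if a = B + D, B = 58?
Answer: -115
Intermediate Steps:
a = 239 (a = 58 + 181 = 239)
-354 + a = -354 + 239 = -115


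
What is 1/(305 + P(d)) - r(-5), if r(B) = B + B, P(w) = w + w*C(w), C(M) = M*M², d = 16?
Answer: 658571/65857 ≈ 10.000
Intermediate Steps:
C(M) = M³
P(w) = w + w⁴ (P(w) = w + w*w³ = w + w⁴)
r(B) = 2*B
1/(305 + P(d)) - r(-5) = 1/(305 + (16 + 16⁴)) - 2*(-5) = 1/(305 + (16 + 65536)) - 1*(-10) = 1/(305 + 65552) + 10 = 1/65857 + 10 = 658571/65857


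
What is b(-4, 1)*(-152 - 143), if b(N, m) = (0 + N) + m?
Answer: 885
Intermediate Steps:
b(N, m) = N + m
b(-4, 1)*(-152 - 143) = (-4 + 1)*(-152 - 143) = -3*(-295) = 885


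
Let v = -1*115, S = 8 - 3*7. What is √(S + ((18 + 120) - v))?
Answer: 4*√15 ≈ 15.492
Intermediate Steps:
S = -13 (S = 8 - 21 = -13)
v = -115
√(S + ((18 + 120) - v)) = √(-13 + ((18 + 120) - 1*(-115))) = √(-13 + (138 + 115)) = √(-13 + 253) = √240 = 4*√15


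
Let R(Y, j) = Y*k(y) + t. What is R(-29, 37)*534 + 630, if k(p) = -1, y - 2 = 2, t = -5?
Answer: 13446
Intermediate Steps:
y = 4 (y = 2 + 2 = 4)
R(Y, j) = -5 - Y (R(Y, j) = Y*(-1) - 5 = -Y - 5 = -5 - Y)
R(-29, 37)*534 + 630 = (-5 - 1*(-29))*534 + 630 = (-5 + 29)*534 + 630 = 24*534 + 630 = 12816 + 630 = 13446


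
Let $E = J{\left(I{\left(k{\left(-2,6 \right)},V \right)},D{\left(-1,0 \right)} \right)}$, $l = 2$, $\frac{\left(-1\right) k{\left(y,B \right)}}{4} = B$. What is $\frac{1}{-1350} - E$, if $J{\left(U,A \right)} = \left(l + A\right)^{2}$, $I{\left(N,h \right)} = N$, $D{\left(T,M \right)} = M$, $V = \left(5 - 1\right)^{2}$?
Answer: $- \frac{5401}{1350} \approx -4.0007$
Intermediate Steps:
$V = 16$ ($V = 4^{2} = 16$)
$k{\left(y,B \right)} = - 4 B$
$J{\left(U,A \right)} = \left(2 + A\right)^{2}$
$E = 4$ ($E = \left(2 + 0\right)^{2} = 2^{2} = 4$)
$\frac{1}{-1350} - E = \frac{1}{-1350} - 4 = - \frac{1}{1350} - 4 = - \frac{5401}{1350}$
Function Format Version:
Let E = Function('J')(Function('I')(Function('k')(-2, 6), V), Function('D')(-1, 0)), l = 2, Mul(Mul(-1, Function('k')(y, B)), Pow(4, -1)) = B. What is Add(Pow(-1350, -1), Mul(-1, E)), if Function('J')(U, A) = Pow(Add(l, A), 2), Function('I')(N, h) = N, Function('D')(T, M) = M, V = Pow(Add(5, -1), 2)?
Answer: Rational(-5401, 1350) ≈ -4.0007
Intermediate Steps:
V = 16 (V = Pow(4, 2) = 16)
Function('k')(y, B) = Mul(-4, B)
Function('J')(U, A) = Pow(Add(2, A), 2)
E = 4 (E = Pow(Add(2, 0), 2) = Pow(2, 2) = 4)
Add(Pow(-1350, -1), Mul(-1, E)) = Add(Pow(-1350, -1), Mul(-1, 4)) = Add(Rational(-1, 1350), -4) = Rational(-5401, 1350)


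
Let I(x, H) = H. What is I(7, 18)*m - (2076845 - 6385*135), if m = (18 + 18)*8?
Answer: -1209686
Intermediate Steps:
m = 288 (m = 36*8 = 288)
I(7, 18)*m - (2076845 - 6385*135) = 18*288 - (2076845 - 6385*135) = 5184 - (2076845 - 861975) = 5184 - 1*1214870 = 5184 - 1214870 = -1209686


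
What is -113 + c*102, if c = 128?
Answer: 12943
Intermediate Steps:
-113 + c*102 = -113 + 128*102 = -113 + 13056 = 12943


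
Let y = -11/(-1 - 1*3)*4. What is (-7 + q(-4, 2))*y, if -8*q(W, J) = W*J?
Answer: -66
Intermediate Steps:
q(W, J) = -J*W/8 (q(W, J) = -W*J/8 = -J*W/8)
y = 11 (y = -11/(-1 - 3)*4 = -11/(-4)*4 = -11*(-¼)*4 = (11/4)*4 = 11)
(-7 + q(-4, 2))*y = (-7 - ⅛*2*(-4))*11 = (-7 + 1)*11 = -6*11 = -66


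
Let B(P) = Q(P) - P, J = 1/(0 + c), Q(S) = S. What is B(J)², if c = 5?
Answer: 0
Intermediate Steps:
J = ⅕ (J = 1/(0 + 5) = 1/5 = ⅕ ≈ 0.20000)
B(P) = 0 (B(P) = P - P = 0)
B(J)² = 0² = 0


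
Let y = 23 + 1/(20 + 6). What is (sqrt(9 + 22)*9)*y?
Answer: 5391*sqrt(31)/26 ≈ 1154.5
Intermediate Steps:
y = 599/26 (y = 23 + 1/26 = 599/26 ≈ 23.038)
(sqrt(9 + 22)*9)*y = (sqrt(9 + 22)*9)*(599/26) = (sqrt(31)*9)*(599/26) = (9*sqrt(31))*(599/26) = 5391*sqrt(31)/26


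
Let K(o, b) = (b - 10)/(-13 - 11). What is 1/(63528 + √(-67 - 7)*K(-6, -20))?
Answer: 508224/32286455197 - 10*I*√74/32286455197 ≈ 1.5741e-5 - 2.6644e-9*I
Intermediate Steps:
K(o, b) = 5/12 - b/24 (K(o, b) = (-10 + b)/(-24) = (-10 + b)*(-1/24) = 5/12 - b/24)
1/(63528 + √(-67 - 7)*K(-6, -20)) = 1/(63528 + √(-67 - 7)*(5/12 - 1/24*(-20))) = 1/(63528 + √(-74)*(5/12 + ⅚)) = 1/(63528 + (I*√74)*(5/4)) = 1/(63528 + 5*I*√74/4)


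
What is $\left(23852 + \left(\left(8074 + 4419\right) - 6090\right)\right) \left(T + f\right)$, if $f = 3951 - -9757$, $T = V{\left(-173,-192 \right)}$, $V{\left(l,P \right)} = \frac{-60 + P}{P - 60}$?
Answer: $414765795$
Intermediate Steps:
$V{\left(l,P \right)} = 1$ ($V{\left(l,P \right)} = \frac{-60 + P}{-60 + P} = 1$)
$T = 1$
$f = 13708$ ($f = 3951 + 9757 = 13708$)
$\left(23852 + \left(\left(8074 + 4419\right) - 6090\right)\right) \left(T + f\right) = \left(23852 + \left(\left(8074 + 4419\right) - 6090\right)\right) \left(1 + 13708\right) = \left(23852 + \left(12493 - 6090\right)\right) 13709 = \left(23852 + 6403\right) 13709 = 30255 \cdot 13709 = 414765795$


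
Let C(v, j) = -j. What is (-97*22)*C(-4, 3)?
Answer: 6402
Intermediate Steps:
(-97*22)*C(-4, 3) = (-97*22)*(-1*3) = -2134*(-3) = 6402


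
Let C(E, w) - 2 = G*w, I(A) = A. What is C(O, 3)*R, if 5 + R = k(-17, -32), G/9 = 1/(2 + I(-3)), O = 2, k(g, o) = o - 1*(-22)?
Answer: 375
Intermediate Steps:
k(g, o) = 22 + o (k(g, o) = o + 22 = 22 + o)
G = -9 (G = 9/(2 - 3) = 9/(-1) = 9*(-1) = -9)
C(E, w) = 2 - 9*w
R = -15 (R = -5 + (22 - 32) = -5 - 10 = -15)
C(O, 3)*R = (2 - 9*3)*(-15) = (2 - 27)*(-15) = -25*(-15) = 375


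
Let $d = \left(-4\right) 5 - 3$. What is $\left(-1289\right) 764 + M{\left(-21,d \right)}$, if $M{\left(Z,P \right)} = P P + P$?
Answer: $-984290$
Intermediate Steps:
$d = -23$ ($d = -20 - 3 = -23$)
$M{\left(Z,P \right)} = P + P^{2}$ ($M{\left(Z,P \right)} = P^{2} + P = P + P^{2}$)
$\left(-1289\right) 764 + M{\left(-21,d \right)} = \left(-1289\right) 764 - 23 \left(1 - 23\right) = -984796 - -506 = -984796 + 506 = -984290$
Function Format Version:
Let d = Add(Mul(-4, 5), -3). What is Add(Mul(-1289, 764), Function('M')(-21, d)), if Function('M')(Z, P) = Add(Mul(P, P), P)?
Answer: -984290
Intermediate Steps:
d = -23 (d = Add(-20, -3) = -23)
Function('M')(Z, P) = Add(P, Pow(P, 2)) (Function('M')(Z, P) = Add(Pow(P, 2), P) = Add(P, Pow(P, 2)))
Add(Mul(-1289, 764), Function('M')(-21, d)) = Add(Mul(-1289, 764), Mul(-23, Add(1, -23))) = Add(-984796, Mul(-23, -22)) = Add(-984796, 506) = -984290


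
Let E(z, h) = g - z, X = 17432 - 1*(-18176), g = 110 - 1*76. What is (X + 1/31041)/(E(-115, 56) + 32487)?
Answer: 1105307929/1013054076 ≈ 1.0911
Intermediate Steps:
g = 34 (g = 110 - 76 = 34)
X = 35608 (X = 17432 + 18176 = 35608)
E(z, h) = 34 - z
(X + 1/31041)/(E(-115, 56) + 32487) = (35608 + 1/31041)/((34 - 1*(-115)) + 32487) = (35608 + 1/31041)/((34 + 115) + 32487) = 1105307929/(31041*(149 + 32487)) = (1105307929/31041)/32636 = (1105307929/31041)*(1/32636) = 1105307929/1013054076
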